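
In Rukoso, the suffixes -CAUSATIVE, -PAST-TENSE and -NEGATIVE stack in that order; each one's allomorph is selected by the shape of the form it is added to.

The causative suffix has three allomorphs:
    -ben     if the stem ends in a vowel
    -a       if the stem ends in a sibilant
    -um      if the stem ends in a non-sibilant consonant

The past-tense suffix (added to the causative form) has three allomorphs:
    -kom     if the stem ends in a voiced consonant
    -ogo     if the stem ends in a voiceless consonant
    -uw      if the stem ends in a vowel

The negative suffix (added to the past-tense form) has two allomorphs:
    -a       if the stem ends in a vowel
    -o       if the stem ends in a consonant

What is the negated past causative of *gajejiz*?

The final sound of *gajejiz* is /z/, which is a sibilant, so the causative suffix is -a, giving *gajejiza*.
The final sound of the causative form *gajejiza* is /a/, which is a vowel, so the past-tense suffix is -uw, giving *gajejizauw*.
The past-tense form *gajejizauw* — final sound /w/ (a consonant) → -o → *gajejizauwo*.

gajejizauwo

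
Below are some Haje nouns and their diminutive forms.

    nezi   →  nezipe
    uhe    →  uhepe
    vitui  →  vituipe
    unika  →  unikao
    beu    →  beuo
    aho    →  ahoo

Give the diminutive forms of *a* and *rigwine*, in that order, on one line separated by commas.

ao, rigwinepe

The pattern is front/back vowel harmony: -pe when the last vowel of the stem is a front vowel (*nezi*, *uhe*, *vitui*); -o when the last vowel of the stem is a back vowel (*unika*, *beu*, *aho*).
*a* — last vowel /a/ (a back vowel) → -o → *ao*.
Since the last vowel of *rigwine* is /e/ (a front vowel), it takes -pe, giving *rigwinepe*.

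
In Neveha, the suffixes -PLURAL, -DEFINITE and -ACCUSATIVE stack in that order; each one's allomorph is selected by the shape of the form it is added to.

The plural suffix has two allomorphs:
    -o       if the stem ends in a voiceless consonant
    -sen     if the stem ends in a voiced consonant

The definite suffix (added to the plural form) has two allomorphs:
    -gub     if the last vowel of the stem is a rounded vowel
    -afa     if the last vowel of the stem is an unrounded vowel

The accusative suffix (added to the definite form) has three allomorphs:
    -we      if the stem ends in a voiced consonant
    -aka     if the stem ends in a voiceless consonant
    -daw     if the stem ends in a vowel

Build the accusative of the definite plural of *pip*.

*pip*: final consonant = /p/, voiceless → -o → *pipo*.
The plural form *pipo*: last vowel = /o/, a rounded vowel → -gub → *pipogub*.
The definite form *pipogub* — final sound /b/ (a voiced consonant) → -we → *pipogubwe*.

pipogubwe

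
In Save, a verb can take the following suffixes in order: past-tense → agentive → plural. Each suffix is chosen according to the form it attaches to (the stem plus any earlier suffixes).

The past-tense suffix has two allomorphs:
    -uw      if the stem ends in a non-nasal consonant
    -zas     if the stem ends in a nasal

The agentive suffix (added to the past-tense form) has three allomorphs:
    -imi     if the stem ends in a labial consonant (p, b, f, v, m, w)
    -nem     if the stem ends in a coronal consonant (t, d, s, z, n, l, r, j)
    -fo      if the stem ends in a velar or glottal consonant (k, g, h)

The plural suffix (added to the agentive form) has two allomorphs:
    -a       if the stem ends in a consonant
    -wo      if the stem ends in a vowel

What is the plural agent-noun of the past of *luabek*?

*luabek* — final consonant /k/ (non-nasal) → -uw → *luabekuw*.
Since the final consonant of the past-tense form *luabekuw* is /w/ (labial), it takes -imi, giving *luabekuwimi*.
The agentive form *luabekuwimi*: final sound = /i/, a vowel → -wo → *luabekuwimiwo*.

luabekuwimiwo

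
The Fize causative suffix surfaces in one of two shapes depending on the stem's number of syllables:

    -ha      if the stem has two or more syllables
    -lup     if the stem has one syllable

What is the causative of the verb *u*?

*u* has one syllable, so the suffix is -lup, giving *ulup*.

ulup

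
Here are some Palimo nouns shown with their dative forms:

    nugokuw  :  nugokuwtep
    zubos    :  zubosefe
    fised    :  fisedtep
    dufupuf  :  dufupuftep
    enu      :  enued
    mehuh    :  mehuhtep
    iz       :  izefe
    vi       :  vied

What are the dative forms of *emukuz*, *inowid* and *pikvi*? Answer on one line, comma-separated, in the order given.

emukuzefe, inowidtep, pikvied

Looking at the final sound of each stem: -efe when the stem ends in a sibilant (*zubos*, *iz*); -tep when the stem ends in a non-sibilant consonant (*nugokuw*, *fised*, *dufupuf*, *mehuh*); -ed when the stem ends in a vowel (*enu*, *vi*).
The final sound of *emukuz* is /z/, which is a sibilant, so the suffix is -efe, giving *emukuzefe*.
*inowid*: final sound = /d/, a non-sibilant consonant → -tep → *inowidtep*.
Since the final sound of *pikvi* is /i/ (a vowel), it takes -ed, giving *pikvied*.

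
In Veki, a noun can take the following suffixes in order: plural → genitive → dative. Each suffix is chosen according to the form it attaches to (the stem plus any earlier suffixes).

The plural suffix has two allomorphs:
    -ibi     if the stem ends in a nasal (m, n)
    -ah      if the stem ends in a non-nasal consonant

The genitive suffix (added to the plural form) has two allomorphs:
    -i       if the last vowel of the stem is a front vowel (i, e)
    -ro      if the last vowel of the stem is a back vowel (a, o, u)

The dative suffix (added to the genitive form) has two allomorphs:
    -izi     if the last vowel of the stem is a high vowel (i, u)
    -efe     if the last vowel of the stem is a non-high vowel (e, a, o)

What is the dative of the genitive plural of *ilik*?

Since the final consonant of *ilik* is /k/ (non-nasal), it takes -ah, giving *ilikah*.
The plural form *ilikah* — last vowel /a/ (a back vowel) → -ro → *ilikahro*.
The genitive form *ilikahro* — last vowel /o/ (a non-high vowel) → -efe → *ilikahroefe*.

ilikahroefe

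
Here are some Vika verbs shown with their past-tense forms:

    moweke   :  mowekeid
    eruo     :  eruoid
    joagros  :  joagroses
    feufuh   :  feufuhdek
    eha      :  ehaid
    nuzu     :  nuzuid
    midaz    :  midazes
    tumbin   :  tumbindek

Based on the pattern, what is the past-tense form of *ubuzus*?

ubuzuses

Looking at the final sound of each stem: -es when the stem ends in a sibilant (*joagros*, *midaz*); -dek when the stem ends in a non-sibilant consonant (*feufuh*, *tumbin*); -id when the stem ends in a vowel (*moweke*, *eruo*, *eha*, *nuzu*).
*ubuzus*: final sound = /s/, a sibilant → -es → *ubuzuses*.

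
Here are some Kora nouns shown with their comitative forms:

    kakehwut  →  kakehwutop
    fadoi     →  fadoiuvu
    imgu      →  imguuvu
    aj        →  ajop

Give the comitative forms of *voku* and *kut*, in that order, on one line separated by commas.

vokuuvu, kutop

The alternation tracks the final sound of the stem — -op when the stem ends in a consonant (*kakehwut*, *aj*); -uvu when the stem ends in a vowel (*fadoi*, *imgu*).
Since the final sound of *voku* is /u/ (a vowel), it takes -uvu, giving *vokuuvu*.
Since the final sound of *kut* is /t/ (a consonant), it takes -op, giving *kutop*.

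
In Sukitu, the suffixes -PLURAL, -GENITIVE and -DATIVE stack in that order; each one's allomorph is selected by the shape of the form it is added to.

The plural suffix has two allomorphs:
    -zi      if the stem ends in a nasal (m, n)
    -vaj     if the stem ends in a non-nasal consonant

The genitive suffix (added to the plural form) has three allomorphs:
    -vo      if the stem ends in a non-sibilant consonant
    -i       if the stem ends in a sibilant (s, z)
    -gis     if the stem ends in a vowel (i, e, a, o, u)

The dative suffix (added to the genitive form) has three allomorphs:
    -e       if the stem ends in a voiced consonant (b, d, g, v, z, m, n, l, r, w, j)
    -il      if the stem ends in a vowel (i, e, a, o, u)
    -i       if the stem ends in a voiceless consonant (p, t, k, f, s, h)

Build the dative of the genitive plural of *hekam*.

hekamzigisi

The final consonant of *hekam* is /m/, which is a nasal, so the plural suffix is -zi, giving *hekamzi*.
The plural form *hekamzi*: final sound = /i/, a vowel → -gis → *hekamzigis*.
The genitive form *hekamzigis*: final sound = /s/, a voiceless consonant → -i → *hekamzigisi*.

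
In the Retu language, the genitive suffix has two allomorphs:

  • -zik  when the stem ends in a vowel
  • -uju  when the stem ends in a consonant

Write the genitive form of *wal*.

*wal* — final sound /l/ (a consonant) → -uju → *waluju*.

waluju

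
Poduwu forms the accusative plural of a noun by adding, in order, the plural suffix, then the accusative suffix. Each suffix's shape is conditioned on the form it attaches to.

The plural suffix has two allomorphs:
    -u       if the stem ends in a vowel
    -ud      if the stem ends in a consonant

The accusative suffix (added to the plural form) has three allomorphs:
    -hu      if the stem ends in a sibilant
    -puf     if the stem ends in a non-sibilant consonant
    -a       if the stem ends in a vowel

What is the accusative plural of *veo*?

veoua

The final sound of *veo* is /o/, which is a vowel, so the plural suffix is -u, giving *veou*.
Since the final sound of the plural form *veou* is /u/ (a vowel), it takes -a, giving *veoua*.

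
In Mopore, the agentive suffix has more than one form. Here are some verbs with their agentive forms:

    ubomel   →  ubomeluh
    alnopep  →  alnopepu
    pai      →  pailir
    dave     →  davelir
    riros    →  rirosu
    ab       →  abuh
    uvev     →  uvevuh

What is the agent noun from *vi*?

vilir

The pattern is voicing of the final sound: -u when the stem ends in a voiceless consonant (*alnopep*, *riros*); -uh when the stem ends in a voiced consonant (*ubomel*, *ab*, *uvev*); -lir when the stem ends in a vowel (*pai*, *dave*).
The final sound of *vi* is /i/, which is a vowel, so the suffix is -lir, giving *vilir*.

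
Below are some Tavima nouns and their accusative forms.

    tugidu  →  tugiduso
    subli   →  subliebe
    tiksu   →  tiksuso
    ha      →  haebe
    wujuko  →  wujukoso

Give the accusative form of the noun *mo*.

moso

The suffix is conditioned by the last vowel: -so when the last vowel of the stem is a rounded vowel (*tugidu*, *tiksu*, *wujuko*); -ebe when the last vowel of the stem is an unrounded vowel (*subli*, *ha*).
The last vowel of *mo* is /o/, which is a rounded vowel, so the suffix is -so, giving *moso*.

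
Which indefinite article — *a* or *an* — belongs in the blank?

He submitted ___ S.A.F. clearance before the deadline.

an

The indefinite article is chosen by the initial *sound* of the following word, not its spelling.
The initialism *S.A.F.* is read letter by letter; the first letter, S, is pronounced /ɛs/, which begins with a vowel sound.
So the article is *an*: He submitted an S.A.F. clearance before the deadline.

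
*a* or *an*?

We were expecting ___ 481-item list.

a

The indefinite article is chosen by the initial *sound* of the following word, not its spelling.
The number *481* is spoken "four hundred …", beginning with /fɔr/ — a consonant sound.
So the article is *a*: We were expecting a 481-item list.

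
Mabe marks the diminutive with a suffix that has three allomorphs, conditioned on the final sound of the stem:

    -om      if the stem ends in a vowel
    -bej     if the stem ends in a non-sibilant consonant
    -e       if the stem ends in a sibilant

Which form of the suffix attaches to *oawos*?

-e

Since the final sound of *oawos* is /s/ (a sibilant), it takes -e.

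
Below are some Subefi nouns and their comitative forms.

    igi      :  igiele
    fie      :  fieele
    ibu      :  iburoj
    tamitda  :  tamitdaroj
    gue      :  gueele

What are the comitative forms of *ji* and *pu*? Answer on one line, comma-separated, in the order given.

The pattern is front/back vowel harmony: -ele when the last vowel of the stem is a front vowel (*igi*, *fie*, *gue*); -roj when the last vowel of the stem is a back vowel (*ibu*, *tamitda*).
*ji*: last vowel = /i/, a front vowel → -ele → *jiele*.
The last vowel of *pu* is /u/, which is a back vowel, so the suffix is -roj, giving *puroj*.

jiele, puroj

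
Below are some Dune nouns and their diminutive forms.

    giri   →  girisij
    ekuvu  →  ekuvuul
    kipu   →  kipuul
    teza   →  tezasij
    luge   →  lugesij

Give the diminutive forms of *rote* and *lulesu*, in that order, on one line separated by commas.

rotesij, lulesuul

Looking at the last vowel of each stem: -ul when the last vowel of the stem is a rounded vowel (*ekuvu*, *kipu*); -sij when the last vowel of the stem is an unrounded vowel (*giri*, *teza*, *luge*).
The last vowel of *rote* is /e/, which is an unrounded vowel, so the suffix is -sij, giving *rotesij*.
The last vowel of *lulesu* is /u/, which is a rounded vowel, so the suffix is -ul, giving *lulesuul*.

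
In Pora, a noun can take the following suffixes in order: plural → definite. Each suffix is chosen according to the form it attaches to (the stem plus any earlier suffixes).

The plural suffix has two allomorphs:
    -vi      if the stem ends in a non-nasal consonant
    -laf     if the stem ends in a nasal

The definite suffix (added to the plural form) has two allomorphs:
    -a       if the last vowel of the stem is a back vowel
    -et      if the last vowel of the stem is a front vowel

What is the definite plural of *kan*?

kanlafa

Since the final consonant of *kan* is /n/ (a nasal), it takes -laf, giving *kanlaf*.
The last vowel of the plural form *kanlaf* is /a/, which is a back vowel, so the definite suffix is -a, giving *kanlafa*.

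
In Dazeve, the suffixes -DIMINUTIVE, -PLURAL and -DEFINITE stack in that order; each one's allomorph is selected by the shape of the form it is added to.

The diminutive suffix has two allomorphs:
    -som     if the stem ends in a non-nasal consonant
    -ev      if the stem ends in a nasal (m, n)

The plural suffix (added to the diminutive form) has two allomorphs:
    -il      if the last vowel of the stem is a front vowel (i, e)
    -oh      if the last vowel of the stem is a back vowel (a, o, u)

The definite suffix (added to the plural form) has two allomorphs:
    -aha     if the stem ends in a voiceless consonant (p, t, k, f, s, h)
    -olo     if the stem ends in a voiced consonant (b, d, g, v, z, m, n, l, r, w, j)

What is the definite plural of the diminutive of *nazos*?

The final consonant of *nazos* is /s/, which is non-nasal, so the diminutive suffix is -som, giving *nazossom*.
The last vowel of the diminutive form *nazossom* is /o/, which is a back vowel, so the plural suffix is -oh, giving *nazossomoh*.
The plural form *nazossomoh* — final consonant /h/ (voiceless) → -aha → *nazossomohaha*.

nazossomohaha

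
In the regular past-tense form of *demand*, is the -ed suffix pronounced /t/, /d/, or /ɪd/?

The stem *demand* ends in /t/ or /d/.
The -ed suffix is realized as /ɪd/ after /t, d/; as /t/ after other voiceless consonants; and as /d/ after other voiced sounds.
So -ed on *demand* is pronounced /ɪd/.

/ɪd/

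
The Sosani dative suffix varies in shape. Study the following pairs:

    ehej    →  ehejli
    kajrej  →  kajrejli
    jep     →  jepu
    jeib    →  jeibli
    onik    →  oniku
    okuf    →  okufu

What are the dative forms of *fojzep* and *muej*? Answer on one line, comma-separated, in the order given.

The alternation tracks the final consonant of the stem — -u when the stem ends in a voiceless consonant (*jep*, *onik*, *okuf*); -li when the stem ends in a voiced consonant (*ehej*, *kajrej*, *jeib*).
The final consonant of *fojzep* is /p/, which is voiceless, so the suffix is -u, giving *fojzepu*.
The final consonant of *muej* is /j/, which is voiced, so the suffix is -li, giving *muejli*.

fojzepu, muejli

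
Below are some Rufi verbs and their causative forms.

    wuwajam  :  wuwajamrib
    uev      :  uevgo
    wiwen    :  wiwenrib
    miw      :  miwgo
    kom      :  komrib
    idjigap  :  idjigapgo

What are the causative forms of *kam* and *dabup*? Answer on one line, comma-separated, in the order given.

kamrib, dabupgo

The alternation tracks the final consonant of the stem — -rib when the stem ends in a nasal (*wuwajam*, *wiwen*, *kom*); -go when the stem ends in a non-nasal consonant (*uev*, *miw*, *idjigap*).
The final consonant of *kam* is /m/, which is a nasal, so the suffix is -rib, giving *kamrib*.
*dabup*: final consonant = /p/, non-nasal → -go → *dabupgo*.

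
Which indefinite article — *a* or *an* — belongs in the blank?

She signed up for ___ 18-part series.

The indefinite article is chosen by the initial *sound* of the following word, not its spelling.
The number *18* is spoken "eighteen", beginning with /ˌeɪˈtiːn/ — a vowel sound.
So the article is *an*: She signed up for an 18-part series.

an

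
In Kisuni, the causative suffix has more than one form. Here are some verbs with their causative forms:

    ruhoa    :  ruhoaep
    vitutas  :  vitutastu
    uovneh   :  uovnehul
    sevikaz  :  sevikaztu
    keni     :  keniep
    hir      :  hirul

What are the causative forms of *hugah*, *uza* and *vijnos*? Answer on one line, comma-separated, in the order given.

Looking at the final sound of each stem: -tu when the stem ends in a sibilant (*vitutas*, *sevikaz*); -ul when the stem ends in a non-sibilant consonant (*uovneh*, *hir*); -ep when the stem ends in a vowel (*ruhoa*, *keni*).
*hugah* — final sound /h/ (a non-sibilant consonant) → -ul → *hugahul*.
The final sound of *uza* is /a/, which is a vowel, so the suffix is -ep, giving *uzaep*.
The final sound of *vijnos* is /s/, which is a sibilant, so the suffix is -tu, giving *vijnostu*.

hugahul, uzaep, vijnostu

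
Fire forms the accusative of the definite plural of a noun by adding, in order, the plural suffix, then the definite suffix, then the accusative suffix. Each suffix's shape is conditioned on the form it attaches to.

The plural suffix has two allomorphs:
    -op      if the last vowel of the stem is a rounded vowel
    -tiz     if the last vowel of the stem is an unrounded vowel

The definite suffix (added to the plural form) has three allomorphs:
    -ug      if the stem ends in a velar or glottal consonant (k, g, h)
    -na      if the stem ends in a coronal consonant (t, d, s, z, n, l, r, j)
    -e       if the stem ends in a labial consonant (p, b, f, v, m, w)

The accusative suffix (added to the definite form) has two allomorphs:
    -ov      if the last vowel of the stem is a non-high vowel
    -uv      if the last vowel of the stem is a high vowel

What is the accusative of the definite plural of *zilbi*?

zilbitiznaov

*zilbi*: last vowel = /i/, an unrounded vowel → -tiz → *zilbitiz*.
The final consonant of the plural form *zilbitiz* is /z/, which is coronal, so the definite suffix is -na, giving *zilbitizna*.
The definite form *zilbitizna*: last vowel = /a/, a non-high vowel → -ov → *zilbitiznaov*.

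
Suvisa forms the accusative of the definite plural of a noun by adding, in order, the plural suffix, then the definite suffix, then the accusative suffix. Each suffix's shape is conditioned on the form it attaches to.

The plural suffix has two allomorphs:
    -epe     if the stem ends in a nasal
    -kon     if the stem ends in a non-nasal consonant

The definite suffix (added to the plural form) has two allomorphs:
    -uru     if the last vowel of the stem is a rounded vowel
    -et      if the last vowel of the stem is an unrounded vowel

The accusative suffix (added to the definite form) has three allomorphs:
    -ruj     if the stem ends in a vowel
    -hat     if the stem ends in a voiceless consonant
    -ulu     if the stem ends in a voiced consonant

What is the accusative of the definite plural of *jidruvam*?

jidruvamepeethat

The final consonant of *jidruvam* is /m/, which is a nasal, so the plural suffix is -epe, giving *jidruvamepe*.
Since the last vowel of the plural form *jidruvamepe* is /e/ (an unrounded vowel), it takes -et, giving *jidruvamepeet*.
The definite form *jidruvamepeet* — final sound /t/ (a voiceless consonant) → -hat → *jidruvamepeethat*.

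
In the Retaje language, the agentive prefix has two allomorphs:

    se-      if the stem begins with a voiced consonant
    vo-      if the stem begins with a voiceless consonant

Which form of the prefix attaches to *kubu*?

vo-

Since the first consonant of *kubu* is /k/ (voiceless), it takes vo-.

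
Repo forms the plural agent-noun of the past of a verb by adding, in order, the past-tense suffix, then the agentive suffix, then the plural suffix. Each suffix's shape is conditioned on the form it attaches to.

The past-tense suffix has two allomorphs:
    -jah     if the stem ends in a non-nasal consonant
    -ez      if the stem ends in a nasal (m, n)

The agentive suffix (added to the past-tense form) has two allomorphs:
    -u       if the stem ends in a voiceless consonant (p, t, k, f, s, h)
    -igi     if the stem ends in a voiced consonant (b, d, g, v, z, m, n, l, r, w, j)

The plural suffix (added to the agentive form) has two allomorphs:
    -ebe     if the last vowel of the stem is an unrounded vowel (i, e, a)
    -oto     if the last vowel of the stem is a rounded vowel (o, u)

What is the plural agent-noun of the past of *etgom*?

etgomezigiebe

The final consonant of *etgom* is /m/, which is a nasal, so the past-tense suffix is -ez, giving *etgomez*.
The final consonant of the past-tense form *etgomez* is /z/, which is voiced, so the agentive suffix is -igi, giving *etgomezigi*.
The agentive form *etgomezigi*: last vowel = /i/, an unrounded vowel → -ebe → *etgomezigiebe*.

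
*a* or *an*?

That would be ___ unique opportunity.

The indefinite article is chosen by the initial *sound* of the following word, not its spelling.
*unique* begins with the sound /juː/ (u pronounced /juː/) — a consonant sound.
So the article is *a*: That would be a unique opportunity.

a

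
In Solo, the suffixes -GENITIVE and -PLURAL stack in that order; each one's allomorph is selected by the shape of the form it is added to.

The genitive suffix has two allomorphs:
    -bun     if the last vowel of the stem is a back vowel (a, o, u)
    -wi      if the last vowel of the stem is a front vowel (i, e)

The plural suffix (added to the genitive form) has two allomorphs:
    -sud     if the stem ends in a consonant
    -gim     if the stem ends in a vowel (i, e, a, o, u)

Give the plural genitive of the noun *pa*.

pabunsud

*pa* — last vowel /a/ (a back vowel) → -bun → *pabun*.
The final sound of the genitive form *pabun* is /n/, which is a consonant, so the plural suffix is -sud, giving *pabunsud*.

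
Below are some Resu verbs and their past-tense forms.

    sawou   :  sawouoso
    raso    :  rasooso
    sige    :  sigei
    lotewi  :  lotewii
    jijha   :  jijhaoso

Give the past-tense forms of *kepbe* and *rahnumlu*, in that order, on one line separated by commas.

The alternation tracks the last vowel of the stem — -i when the last vowel of the stem is a front vowel (*sige*, *lotewi*); -oso when the last vowel of the stem is a back vowel (*sawou*, *raso*, *jijha*).
Since the last vowel of *kepbe* is /e/ (a front vowel), it takes -i, giving *kepbei*.
*rahnumlu* — last vowel /u/ (a back vowel) → -oso → *rahnumluoso*.

kepbei, rahnumluoso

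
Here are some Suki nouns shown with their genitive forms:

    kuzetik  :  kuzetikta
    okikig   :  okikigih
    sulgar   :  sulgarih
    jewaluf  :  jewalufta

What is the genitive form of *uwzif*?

The pattern is voicing of the final consonant: -ta when the stem ends in a voiceless consonant (*kuzetik*, *jewaluf*); -ih when the stem ends in a voiced consonant (*okikig*, *sulgar*).
*uwzif*: final consonant = /f/, voiceless → -ta → *uwzifta*.

uwzifta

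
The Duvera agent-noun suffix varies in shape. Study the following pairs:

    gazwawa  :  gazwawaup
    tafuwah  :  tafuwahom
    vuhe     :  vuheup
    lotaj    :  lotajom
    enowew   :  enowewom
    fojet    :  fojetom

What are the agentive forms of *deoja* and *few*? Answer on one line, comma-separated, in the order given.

Looking at the final sound of each stem: -om when the stem ends in a consonant (*tafuwah*, *lotaj*, *enowew*, *fojet*); -up when the stem ends in a vowel (*gazwawa*, *vuhe*).
Since the final sound of *deoja* is /a/ (a vowel), it takes -up, giving *deojaup*.
*few* — final sound /w/ (a consonant) → -om → *fewom*.

deojaup, fewom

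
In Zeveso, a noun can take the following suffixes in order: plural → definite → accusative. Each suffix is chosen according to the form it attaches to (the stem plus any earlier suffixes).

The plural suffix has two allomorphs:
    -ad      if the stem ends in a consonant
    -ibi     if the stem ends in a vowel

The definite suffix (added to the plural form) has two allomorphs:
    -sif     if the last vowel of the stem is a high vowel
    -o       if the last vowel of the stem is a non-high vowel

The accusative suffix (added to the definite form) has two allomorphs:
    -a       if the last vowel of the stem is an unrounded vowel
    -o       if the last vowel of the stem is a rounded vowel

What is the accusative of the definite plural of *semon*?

*semon* — final sound /n/ (a consonant) → -ad → *semonad*.
The plural form *semonad*: last vowel = /a/, a non-high vowel → -o → *semonado*.
The last vowel of the definite form *semonado* is /o/, which is a rounded vowel, so the accusative suffix is -o, giving *semonadoo*.

semonadoo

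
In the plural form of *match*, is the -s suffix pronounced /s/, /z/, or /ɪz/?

/ɪz/

The stem *match* ends in a sibilant (/s, z, ʃ, ʒ, tʃ, dʒ/).
The plural suffix surfaces as /ɪz/ after sibilants, /s/ after other voiceless consonants, and /z/ after other voiced sounds.
So the plural -s on *match* is pronounced /ɪz/.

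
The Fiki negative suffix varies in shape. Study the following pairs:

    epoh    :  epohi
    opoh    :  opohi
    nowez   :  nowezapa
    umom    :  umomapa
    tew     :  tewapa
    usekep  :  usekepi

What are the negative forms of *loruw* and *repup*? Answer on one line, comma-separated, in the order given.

The suffix is conditioned by the final consonant: -i when the stem ends in a voiceless consonant (*epoh*, *opoh*, *usekep*); -apa when the stem ends in a voiced consonant (*nowez*, *umom*, *tew*).
*loruw* — final consonant /w/ (voiced) → -apa → *loruwapa*.
*repup* — final consonant /p/ (voiceless) → -i → *repupi*.

loruwapa, repupi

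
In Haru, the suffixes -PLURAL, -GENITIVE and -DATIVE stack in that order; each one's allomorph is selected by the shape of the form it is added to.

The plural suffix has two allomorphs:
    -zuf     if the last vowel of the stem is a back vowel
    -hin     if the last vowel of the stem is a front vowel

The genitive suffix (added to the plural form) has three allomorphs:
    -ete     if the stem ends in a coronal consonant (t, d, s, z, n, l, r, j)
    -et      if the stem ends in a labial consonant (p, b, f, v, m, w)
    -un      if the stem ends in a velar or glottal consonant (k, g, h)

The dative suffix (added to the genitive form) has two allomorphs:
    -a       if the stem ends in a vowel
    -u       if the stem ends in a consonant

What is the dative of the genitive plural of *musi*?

musihinetea

*musi* — last vowel /i/ (a front vowel) → -hin → *musihin*.
Since the final consonant of the plural form *musihin* is /n/ (coronal), it takes -ete, giving *musihinete*.
The genitive form *musihinete*: final sound = /e/, a vowel → -a → *musihinetea*.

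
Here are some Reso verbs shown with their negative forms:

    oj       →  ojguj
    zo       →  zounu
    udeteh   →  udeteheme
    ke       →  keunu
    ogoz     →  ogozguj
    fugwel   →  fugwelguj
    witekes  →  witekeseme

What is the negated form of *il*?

The suffix is conditioned by the final sound: -eme when the stem ends in a voiceless consonant (*udeteh*, *witekes*); -guj when the stem ends in a voiced consonant (*oj*, *ogoz*, *fugwel*); -unu when the stem ends in a vowel (*zo*, *ke*).
Since the final sound of *il* is /l/ (a voiced consonant), it takes -guj, giving *ilguj*.

ilguj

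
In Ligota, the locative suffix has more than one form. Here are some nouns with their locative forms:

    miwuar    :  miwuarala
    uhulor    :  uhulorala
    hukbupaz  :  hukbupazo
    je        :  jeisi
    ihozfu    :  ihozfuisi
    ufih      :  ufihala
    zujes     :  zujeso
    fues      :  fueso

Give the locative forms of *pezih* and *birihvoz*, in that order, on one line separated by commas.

pezihala, birihvozo

The suffix is conditioned by the final sound: -o when the stem ends in a sibilant (*hukbupaz*, *zujes*, *fues*); -ala when the stem ends in a non-sibilant consonant (*miwuar*, *uhulor*, *ufih*); -isi when the stem ends in a vowel (*je*, *ihozfu*).
*pezih*: final sound = /h/, a non-sibilant consonant → -ala → *pezihala*.
The final sound of *birihvoz* is /z/, which is a sibilant, so the suffix is -o, giving *birihvozo*.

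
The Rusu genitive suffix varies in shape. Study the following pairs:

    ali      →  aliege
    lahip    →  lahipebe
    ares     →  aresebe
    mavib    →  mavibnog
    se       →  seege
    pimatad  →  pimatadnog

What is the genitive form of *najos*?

najosebe

The pattern is voicing of the final sound: -ebe when the stem ends in a voiceless consonant (*lahip*, *ares*); -nog when the stem ends in a voiced consonant (*mavib*, *pimatad*); -ege when the stem ends in a vowel (*ali*, *se*).
*najos* — final sound /s/ (a voiceless consonant) → -ebe → *najosebe*.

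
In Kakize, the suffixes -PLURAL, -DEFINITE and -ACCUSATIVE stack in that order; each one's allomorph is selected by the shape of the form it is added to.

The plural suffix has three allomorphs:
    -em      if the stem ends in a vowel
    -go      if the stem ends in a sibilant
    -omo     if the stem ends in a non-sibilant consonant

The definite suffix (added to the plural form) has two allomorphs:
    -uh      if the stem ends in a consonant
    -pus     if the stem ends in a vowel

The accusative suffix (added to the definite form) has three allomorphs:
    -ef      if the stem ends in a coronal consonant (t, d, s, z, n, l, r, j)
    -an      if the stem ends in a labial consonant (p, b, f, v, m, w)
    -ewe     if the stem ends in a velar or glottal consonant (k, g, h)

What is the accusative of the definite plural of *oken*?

*oken* — final sound /n/ (a non-sibilant consonant) → -omo → *okenomo*.
The plural form *okenomo*: final sound = /o/, a vowel → -pus → *okenomopus*.
Since the final consonant of the definite form *okenomopus* is /s/ (coronal), it takes -ef, giving *okenomopusef*.

okenomopusef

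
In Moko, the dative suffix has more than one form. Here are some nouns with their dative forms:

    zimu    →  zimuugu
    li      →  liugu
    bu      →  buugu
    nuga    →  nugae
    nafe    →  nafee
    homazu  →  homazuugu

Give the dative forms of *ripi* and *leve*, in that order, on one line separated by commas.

ripiugu, levee

The pattern is height harmony: -ugu when the last vowel of the stem is a high vowel (*zimu*, *li*, *bu*, *homazu*); -e when the last vowel of the stem is a non-high vowel (*nuga*, *nafe*).
*ripi*: last vowel = /i/, a high vowel → -ugu → *ripiugu*.
*leve*: last vowel = /e/, a non-high vowel → -e → *levee*.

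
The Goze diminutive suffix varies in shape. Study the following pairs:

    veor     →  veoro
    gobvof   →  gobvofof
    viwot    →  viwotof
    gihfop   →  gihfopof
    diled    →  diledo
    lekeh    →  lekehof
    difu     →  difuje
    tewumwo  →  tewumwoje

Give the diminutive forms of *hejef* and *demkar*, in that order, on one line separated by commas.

hejefof, demkaro

The suffix is conditioned by the final sound: -of when the stem ends in a voiceless consonant (*gobvof*, *viwot*, *gihfop*, *lekeh*); -o when the stem ends in a voiced consonant (*veor*, *diled*); -je when the stem ends in a vowel (*difu*, *tewumwo*).
*hejef*: final sound = /f/, a voiceless consonant → -of → *hejefof*.
The final sound of *demkar* is /r/, which is a voiced consonant, so the suffix is -o, giving *demkaro*.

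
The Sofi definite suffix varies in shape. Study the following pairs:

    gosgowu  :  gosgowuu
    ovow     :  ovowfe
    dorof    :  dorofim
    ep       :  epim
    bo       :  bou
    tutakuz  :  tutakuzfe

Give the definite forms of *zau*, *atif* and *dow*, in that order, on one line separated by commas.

zauu, atifim, dowfe

Looking at the final sound of each stem: -im when the stem ends in a voiceless consonant (*dorof*, *ep*); -fe when the stem ends in a voiced consonant (*ovow*, *tutakuz*); -u when the stem ends in a vowel (*gosgowu*, *bo*).
*zau* — final sound /u/ (a vowel) → -u → *zauu*.
*atif*: final sound = /f/, a voiceless consonant → -im → *atifim*.
Since the final sound of *dow* is /w/ (a voiced consonant), it takes -fe, giving *dowfe*.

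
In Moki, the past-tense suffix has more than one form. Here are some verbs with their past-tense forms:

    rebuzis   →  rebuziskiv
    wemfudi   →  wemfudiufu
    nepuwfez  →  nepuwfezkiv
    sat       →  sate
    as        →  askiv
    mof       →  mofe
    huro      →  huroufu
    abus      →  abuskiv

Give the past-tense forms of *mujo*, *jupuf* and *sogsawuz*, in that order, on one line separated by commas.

Looking at the final sound of each stem: -kiv when the stem ends in a sibilant (*rebuzis*, *nepuwfez*, *as*, *abus*); -e when the stem ends in a non-sibilant consonant (*sat*, *mof*); -ufu when the stem ends in a vowel (*wemfudi*, *huro*).
*mujo*: final sound = /o/, a vowel → -ufu → *mujoufu*.
*jupuf* — final sound /f/ (a non-sibilant consonant) → -e → *jupufe*.
*sogsawuz*: final sound = /z/, a sibilant → -kiv → *sogsawuzkiv*.

mujoufu, jupufe, sogsawuzkiv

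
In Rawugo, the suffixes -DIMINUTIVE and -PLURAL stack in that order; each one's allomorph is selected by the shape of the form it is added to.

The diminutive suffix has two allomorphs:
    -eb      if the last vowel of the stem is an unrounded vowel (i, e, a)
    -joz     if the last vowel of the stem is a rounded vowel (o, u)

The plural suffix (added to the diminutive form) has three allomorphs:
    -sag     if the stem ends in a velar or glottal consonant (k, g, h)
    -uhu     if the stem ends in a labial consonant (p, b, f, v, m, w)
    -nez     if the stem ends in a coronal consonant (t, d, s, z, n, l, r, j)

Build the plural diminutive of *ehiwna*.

ehiwnaebuhu

*ehiwna*: last vowel = /a/, an unrounded vowel → -eb → *ehiwnaeb*.
Since the final consonant of the diminutive form *ehiwnaeb* is /b/ (labial), it takes -uhu, giving *ehiwnaebuhu*.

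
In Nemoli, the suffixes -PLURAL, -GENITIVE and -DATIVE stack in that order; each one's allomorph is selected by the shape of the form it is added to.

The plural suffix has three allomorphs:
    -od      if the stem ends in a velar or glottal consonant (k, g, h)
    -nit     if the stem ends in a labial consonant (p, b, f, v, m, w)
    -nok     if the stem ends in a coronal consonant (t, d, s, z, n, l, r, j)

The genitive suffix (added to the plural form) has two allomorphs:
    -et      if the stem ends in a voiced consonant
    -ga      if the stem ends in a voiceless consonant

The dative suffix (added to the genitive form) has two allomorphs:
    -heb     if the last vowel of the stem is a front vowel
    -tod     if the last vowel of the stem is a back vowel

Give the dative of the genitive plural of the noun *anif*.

Since the final consonant of *anif* is /f/ (labial), it takes -nit, giving *anifnit*.
The plural form *anifnit* — final consonant /t/ (voiceless) → -ga → *anifnitga*.
The genitive form *anifnitga* — last vowel /a/ (a back vowel) → -tod → *anifnitgatod*.

anifnitgatod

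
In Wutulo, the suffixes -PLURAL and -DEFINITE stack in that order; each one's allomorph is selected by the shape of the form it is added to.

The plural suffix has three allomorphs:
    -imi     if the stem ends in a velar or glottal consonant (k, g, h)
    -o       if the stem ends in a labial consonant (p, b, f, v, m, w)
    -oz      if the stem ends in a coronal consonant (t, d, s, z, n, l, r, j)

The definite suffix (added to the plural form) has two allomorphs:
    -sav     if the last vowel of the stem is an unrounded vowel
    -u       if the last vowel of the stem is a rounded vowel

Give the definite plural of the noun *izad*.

izadozu

The final consonant of *izad* is /d/, which is coronal, so the plural suffix is -oz, giving *izadoz*.
Since the last vowel of the plural form *izadoz* is /o/ (a rounded vowel), it takes -u, giving *izadozu*.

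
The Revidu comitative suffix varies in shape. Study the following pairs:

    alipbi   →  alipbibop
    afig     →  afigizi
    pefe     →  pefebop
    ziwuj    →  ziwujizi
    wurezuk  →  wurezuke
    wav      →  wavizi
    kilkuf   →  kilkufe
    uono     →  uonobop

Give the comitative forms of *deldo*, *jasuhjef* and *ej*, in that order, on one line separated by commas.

deldobop, jasuhjefe, ejizi

The pattern is voicing of the final sound: -e when the stem ends in a voiceless consonant (*wurezuk*, *kilkuf*); -izi when the stem ends in a voiced consonant (*afig*, *ziwuj*, *wav*); -bop when the stem ends in a vowel (*alipbi*, *pefe*, *uono*).
Since the final sound of *deldo* is /o/ (a vowel), it takes -bop, giving *deldobop*.
*jasuhjef* — final sound /f/ (a voiceless consonant) → -e → *jasuhjefe*.
The final sound of *ej* is /j/, which is a voiced consonant, so the suffix is -izi, giving *ejizi*.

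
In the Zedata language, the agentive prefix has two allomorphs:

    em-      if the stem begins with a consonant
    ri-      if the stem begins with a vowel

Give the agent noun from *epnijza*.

riepnijza

*epnijza*: first sound = /e/, a vowel → ri- → *riepnijza*.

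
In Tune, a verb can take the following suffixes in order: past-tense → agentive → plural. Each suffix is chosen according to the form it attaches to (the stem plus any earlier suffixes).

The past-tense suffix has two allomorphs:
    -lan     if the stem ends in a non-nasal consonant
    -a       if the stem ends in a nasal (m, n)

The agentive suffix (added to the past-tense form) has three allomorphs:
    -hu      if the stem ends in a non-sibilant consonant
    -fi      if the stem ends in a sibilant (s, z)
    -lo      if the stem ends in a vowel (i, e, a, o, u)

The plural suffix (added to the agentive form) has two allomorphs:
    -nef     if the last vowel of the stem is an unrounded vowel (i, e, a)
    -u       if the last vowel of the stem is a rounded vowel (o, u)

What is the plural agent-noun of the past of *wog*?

Since the final consonant of *wog* is /g/ (non-nasal), it takes -lan, giving *woglan*.
The final sound of the past-tense form *woglan* is /n/, which is a non-sibilant consonant, so the agentive suffix is -hu, giving *woglanhu*.
Since the last vowel of the agentive form *woglanhu* is /u/ (a rounded vowel), it takes -u, giving *woglanhuu*.

woglanhuu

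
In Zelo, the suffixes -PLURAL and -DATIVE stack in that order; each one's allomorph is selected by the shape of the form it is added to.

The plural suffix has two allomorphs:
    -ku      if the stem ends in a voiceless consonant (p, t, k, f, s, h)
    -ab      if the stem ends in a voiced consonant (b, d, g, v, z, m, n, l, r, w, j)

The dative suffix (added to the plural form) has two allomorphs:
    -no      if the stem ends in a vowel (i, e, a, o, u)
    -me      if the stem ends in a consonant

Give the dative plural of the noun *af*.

*af*: final consonant = /f/, voiceless → -ku → *afku*.
The final sound of the plural form *afku* is /u/, which is a vowel, so the dative suffix is -no, giving *afkuno*.

afkuno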